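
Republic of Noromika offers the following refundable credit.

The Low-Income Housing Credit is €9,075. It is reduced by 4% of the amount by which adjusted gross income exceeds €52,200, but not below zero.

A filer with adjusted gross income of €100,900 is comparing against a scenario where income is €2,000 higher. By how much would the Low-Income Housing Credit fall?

At €100,900 — 4% of the €48,700 excess over €52,200 is €1,948; credit = €9,075 − €1,948 = €7,127.
At €102,900 — 4% of the €50,700 excess over €52,200 is €2,028; credit = €9,075 − €2,028 = €7,047.
Lost: €7,127 − €7,047 = €80.

€80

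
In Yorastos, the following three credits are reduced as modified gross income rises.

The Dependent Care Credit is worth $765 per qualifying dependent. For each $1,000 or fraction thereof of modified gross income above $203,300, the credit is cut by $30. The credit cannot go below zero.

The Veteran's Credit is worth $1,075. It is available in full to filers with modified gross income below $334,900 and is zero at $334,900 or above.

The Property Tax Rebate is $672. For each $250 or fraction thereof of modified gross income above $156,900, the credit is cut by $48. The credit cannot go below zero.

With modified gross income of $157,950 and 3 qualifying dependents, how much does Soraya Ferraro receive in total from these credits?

$3,802

Dependent Care Credit: base = 3 × $765 = $2,295. $157,950 is at or below the $203,300 threshold, so the full $2,295 applies.
Veteran's Credit: $157,950 is below the $334,900 cutoff, so the full $1,075 applies.
Property Tax Rebate: income exceeds $156,900 by $1,050, which is 5 full-or-partial $250 increments; reduction = 5 × $48 = $240, leaving $432.
Total: $2,295 + $1,075 + $432 = $3,802.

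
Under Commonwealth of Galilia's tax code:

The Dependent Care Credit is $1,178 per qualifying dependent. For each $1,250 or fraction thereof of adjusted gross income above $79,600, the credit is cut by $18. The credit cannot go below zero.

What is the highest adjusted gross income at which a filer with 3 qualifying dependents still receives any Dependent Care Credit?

Full credit = 3 × $1,178 = $3,534.
After 196 increments the reduction is 196 × $18 = $3,528, leaving $6; one more increment wipes it out. Increment 196 ends at excess 196 × $1,250 = $245,000, so the highest qualifying income is $79,600 + $245,000 = $324,600.

$324,600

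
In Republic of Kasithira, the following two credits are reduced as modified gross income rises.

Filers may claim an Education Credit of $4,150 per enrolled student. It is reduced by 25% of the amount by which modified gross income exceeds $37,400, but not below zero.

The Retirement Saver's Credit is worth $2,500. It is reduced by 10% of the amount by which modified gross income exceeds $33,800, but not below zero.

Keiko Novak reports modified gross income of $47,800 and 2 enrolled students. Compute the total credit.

$6,800

Education Credit: base = 2 × $4,150 = $8,300. 25% of the $10,400 excess over $37,400 is $2,600; credit = $8,300 − $2,600 = $5,700.
Retirement Saver's Credit: 10% of the $14,000 excess over $33,800 is $1,400; credit = $2,500 − $1,400 = $1,100.
Total: $5,700 + $1,100 = $6,800.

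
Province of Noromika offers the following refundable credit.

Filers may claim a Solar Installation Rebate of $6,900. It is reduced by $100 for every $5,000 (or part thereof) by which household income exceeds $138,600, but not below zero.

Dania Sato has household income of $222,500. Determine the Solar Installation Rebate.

$5,200

Solar Installation Rebate: income exceeds $138,600 by $83,900, which is 17 full-or-partial $5,000 increments; reduction = 17 × $100 = $1,700, leaving $5,200.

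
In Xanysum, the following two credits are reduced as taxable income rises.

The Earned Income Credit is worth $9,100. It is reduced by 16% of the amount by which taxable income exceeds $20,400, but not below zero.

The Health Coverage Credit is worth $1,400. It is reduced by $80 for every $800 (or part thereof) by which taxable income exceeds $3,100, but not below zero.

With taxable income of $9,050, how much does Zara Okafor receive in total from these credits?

$9,860

Earned Income Credit: $9,050 is at or below the $20,400 threshold, so the full $9,100 applies.
Health Coverage Credit: income exceeds $3,100 by $5,950, which is 8 full-or-partial $800 increments; reduction = 8 × $80 = $640, leaving $760.
Total: $9,100 + $760 = $9,860.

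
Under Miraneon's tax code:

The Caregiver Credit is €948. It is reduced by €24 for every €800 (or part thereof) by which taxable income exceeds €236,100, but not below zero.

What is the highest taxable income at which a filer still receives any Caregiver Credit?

€267,300

After 39 increments the reduction is 39 × €24 = €936, leaving €12; one more increment wipes it out. Increment 39 ends at excess 39 × €800 = €31,200, so the highest qualifying income is €236,100 + €31,200 = €267,300.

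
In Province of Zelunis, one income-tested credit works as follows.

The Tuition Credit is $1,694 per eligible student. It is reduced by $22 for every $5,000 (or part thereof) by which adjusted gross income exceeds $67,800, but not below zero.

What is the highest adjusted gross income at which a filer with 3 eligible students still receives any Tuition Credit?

Full credit = 3 × $1,694 = $5,082.
After 230 increments the reduction is 230 × $22 = $5,060, leaving $22; one more increment wipes it out. Increment 230 ends at excess 230 × $5,000 = $1,150,000, so the highest qualifying income is $67,800 + $1,150,000 = $1,217,800.

$1,217,800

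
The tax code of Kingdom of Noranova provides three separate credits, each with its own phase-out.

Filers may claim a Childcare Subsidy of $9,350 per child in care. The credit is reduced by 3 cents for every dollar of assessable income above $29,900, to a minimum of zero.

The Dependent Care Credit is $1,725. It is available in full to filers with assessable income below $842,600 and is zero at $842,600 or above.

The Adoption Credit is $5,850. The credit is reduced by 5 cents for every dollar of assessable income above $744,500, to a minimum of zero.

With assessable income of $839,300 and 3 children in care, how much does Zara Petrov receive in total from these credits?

Childcare Subsidy: base = 3 × $9,350 = $28,050. 3% of the $809,400 excess over $29,900 is $24,282; credit = $28,050 − $24,282 = $3,768.
Dependent Care Credit: $839,300 is below the $842,600 cutoff, so the full $1,725 applies.
Adoption Credit: 5% of the $94,800 excess over $744,500 is $4,740; credit = $5,850 − $4,740 = $1,110.
Total: $3,768 + $1,725 + $1,110 = $6,603.

$6,603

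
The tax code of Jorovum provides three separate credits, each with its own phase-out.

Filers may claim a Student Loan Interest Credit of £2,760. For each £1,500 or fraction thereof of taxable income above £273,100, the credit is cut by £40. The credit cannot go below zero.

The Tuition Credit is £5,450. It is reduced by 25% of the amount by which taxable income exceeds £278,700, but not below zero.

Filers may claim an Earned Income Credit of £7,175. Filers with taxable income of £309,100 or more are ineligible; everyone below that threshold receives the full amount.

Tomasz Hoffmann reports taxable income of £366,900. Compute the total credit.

£240

Student Loan Interest Credit: income exceeds £273,100 by £93,800, which is 63 full-or-partial £1,500 increments; reduction = 63 × £40 = £2,520, leaving £240.
Tuition Credit: 25% of the £88,200 excess over £278,700 is £22,050 ≥ base, so the credit is £0.
Earned Income Credit: £366,900 meets or exceeds the £309,100 cutoff, so the credit is £0.
Total: £240 + £0 + £0 = £240.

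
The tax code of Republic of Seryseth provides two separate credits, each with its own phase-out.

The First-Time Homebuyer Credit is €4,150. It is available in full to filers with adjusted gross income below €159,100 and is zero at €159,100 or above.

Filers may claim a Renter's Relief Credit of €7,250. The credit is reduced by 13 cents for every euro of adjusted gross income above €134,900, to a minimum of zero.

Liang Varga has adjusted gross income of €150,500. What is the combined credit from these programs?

First-Time Homebuyer Credit: €150,500 is below the €159,100 cutoff, so the full €4,150 applies.
Renter's Relief Credit: 13% of the €15,600 excess over €134,900 is €2,028; credit = €7,250 − €2,028 = €5,222.
Total: €4,150 + €5,222 = €9,372.

€9,372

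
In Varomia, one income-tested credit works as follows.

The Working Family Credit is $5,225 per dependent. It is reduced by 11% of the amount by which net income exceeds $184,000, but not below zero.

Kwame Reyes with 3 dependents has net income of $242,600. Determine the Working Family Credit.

$9,229

Working Family Credit: base = 3 × $5,225 = $15,675. 11% of the $58,600 excess over $184,000 is $6,446; credit = $15,675 − $6,446 = $9,229.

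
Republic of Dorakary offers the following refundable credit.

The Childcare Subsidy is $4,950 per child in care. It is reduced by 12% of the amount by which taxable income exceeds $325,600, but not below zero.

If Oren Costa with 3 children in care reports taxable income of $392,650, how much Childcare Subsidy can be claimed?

Childcare Subsidy: base = 3 × $4,950 = $14,850. 12% of the $67,050 excess over $325,600 is $8,046; credit = $14,850 − $8,046 = $6,804.

$6,804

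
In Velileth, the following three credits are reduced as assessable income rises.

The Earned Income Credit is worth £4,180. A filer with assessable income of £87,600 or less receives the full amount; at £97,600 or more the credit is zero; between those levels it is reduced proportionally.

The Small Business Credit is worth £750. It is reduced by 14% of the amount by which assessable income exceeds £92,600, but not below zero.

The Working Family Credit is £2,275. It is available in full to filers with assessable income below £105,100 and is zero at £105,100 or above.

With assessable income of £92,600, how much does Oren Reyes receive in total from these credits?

£5,115

Earned Income Credit: £92,600 is £5,000 into a £10,000 phase-out range, leaving 5,000/10,000 of the credit: £4,180 × 5,000/10,000 = £2,090.
Small Business Credit: £92,600 is at or below the £92,600 threshold, so the full £750 applies.
Working Family Credit: £92,600 is below the £105,100 cutoff, so the full £2,275 applies.
Total: £2,090 + £750 + £2,275 = £5,115.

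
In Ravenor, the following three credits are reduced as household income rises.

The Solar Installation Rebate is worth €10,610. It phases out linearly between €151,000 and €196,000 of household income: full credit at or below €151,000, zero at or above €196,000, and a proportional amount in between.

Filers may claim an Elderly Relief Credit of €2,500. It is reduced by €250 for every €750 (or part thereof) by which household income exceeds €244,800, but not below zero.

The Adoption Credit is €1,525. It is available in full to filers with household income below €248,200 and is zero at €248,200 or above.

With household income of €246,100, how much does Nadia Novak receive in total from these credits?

€3,525

Solar Installation Rebate: €246,100 is at or above €196,000, so the credit is €0.
Elderly Relief Credit: income exceeds €244,800 by €1,300, which is 2 full-or-partial €750 increments; reduction = 2 × €250 = €500, leaving €2,000.
Adoption Credit: €246,100 is below the €248,200 cutoff, so the full €1,525 applies.
Total: €0 + €2,000 + €1,525 = €3,525.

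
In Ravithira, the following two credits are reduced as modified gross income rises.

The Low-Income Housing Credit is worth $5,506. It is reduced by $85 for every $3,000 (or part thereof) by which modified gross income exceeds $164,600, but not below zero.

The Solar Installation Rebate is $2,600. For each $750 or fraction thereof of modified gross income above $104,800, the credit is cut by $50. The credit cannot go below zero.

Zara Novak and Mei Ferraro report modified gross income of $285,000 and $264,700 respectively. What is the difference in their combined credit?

$595

Zara ($285,000): Low-Income Housing Credit: income exceeds $164,600 by $120,400, which is 41 full-or-partial $3,000 increments; reduction = 41 × $85 = $3,485, leaving $2,021. Solar Installation Rebate: income exceeds $104,800 by $180,200 → 241 increments × $50 = $12,050 ≥ base, so the credit is $0. total $2,021 + $0 = $2,021
Mei ($264,700): Low-Income Housing Credit: income exceeds $164,600 by $100,100, which is 34 full-or-partial $3,000 increments; reduction = 34 × $85 = $2,890, leaving $2,616. Solar Installation Rebate: income exceeds $104,800 by $159,900 → 214 increments × $50 = $10,700 ≥ base, so the credit is $0. total $2,616 + $0 = $2,616
Difference: |$2,021 − $2,616| = $595.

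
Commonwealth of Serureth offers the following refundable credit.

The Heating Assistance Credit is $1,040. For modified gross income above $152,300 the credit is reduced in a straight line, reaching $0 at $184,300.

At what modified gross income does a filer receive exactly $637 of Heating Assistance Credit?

$164,700

$637 is 637/1,040 of the full $1,040, so 403/1,040 of the $32,000 range has been used: income = $152,300 + $32,000 × 403/1,040 = $164,700.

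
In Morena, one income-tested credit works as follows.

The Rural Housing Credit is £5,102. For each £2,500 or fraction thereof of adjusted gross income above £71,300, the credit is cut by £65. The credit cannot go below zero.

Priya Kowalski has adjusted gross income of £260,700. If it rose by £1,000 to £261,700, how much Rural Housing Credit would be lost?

£65

At £260,700 — income exceeds £71,300 by £189,400, which is 76 full-or-partial £2,500 increments; reduction = 76 × £65 = £4,940, leaving £162.
At £261,700 — income exceeds £71,300 by £190,400, which is 77 full-or-partial £2,500 increments; reduction = 77 × £65 = £5,005, leaving £97.
Lost: £162 − £97 = £65.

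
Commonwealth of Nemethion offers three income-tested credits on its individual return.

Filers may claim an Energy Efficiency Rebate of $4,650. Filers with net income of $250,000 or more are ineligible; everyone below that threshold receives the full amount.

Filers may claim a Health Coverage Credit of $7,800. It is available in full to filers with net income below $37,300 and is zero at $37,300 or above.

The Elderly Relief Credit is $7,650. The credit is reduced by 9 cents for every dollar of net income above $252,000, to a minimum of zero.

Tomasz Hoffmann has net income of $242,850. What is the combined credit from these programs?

Energy Efficiency Rebate: $242,850 is below the $250,000 cutoff, so the full $4,650 applies.
Health Coverage Credit: $242,850 meets or exceeds the $37,300 cutoff, so the credit is $0.
Elderly Relief Credit: $242,850 is at or below the $252,000 threshold, so the full $7,650 applies.
Total: $4,650 + $0 + $7,650 = $12,300.

$12,300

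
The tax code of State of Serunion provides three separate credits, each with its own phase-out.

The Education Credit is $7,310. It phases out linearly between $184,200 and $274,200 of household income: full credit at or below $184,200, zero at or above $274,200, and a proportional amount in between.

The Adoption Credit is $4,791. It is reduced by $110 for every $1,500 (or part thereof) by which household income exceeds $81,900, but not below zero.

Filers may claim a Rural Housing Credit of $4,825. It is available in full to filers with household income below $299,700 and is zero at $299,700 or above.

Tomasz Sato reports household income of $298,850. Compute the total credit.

Education Credit: $298,850 is at or above $274,200, so the credit is $0.
Adoption Credit: income exceeds $81,900 by $216,950 → 145 increments × $110 = $15,950 ≥ base, so the credit is $0.
Rural Housing Credit: $298,850 is below the $299,700 cutoff, so the full $4,825 applies.
Total: $0 + $0 + $4,825 = $4,825.

$4,825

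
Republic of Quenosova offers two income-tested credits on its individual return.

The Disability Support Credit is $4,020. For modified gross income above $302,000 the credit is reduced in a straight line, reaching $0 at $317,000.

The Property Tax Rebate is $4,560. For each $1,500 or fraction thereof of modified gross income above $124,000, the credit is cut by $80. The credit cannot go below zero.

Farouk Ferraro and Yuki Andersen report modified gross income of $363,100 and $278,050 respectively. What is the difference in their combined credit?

Farouk ($363,100): Disability Support Credit: $363,100 is at or above $317,000, so the credit is $0. Property Tax Rebate: income exceeds $124,000 by $239,100 → 160 increments × $80 = $12,800 ≥ base, so the credit is $0. total $0 + $0 = $0
Yuki ($278,050): Disability Support Credit: $278,050 is at or below the $302,000 threshold, so the full $4,020 applies. Property Tax Rebate: income exceeds $124,000 by $154,050 → 103 increments × $80 = $8,240 ≥ base, so the credit is $0. total $4,020 + $0 = $4,020
Difference: |$0 − $4,020| = $4,020.

$4,020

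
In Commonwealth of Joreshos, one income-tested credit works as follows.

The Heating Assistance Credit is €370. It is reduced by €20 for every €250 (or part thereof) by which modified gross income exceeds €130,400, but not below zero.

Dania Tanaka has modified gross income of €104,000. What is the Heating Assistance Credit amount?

€370

Heating Assistance Credit: €104,000 is at or below the €130,400 threshold, so the full €370 applies.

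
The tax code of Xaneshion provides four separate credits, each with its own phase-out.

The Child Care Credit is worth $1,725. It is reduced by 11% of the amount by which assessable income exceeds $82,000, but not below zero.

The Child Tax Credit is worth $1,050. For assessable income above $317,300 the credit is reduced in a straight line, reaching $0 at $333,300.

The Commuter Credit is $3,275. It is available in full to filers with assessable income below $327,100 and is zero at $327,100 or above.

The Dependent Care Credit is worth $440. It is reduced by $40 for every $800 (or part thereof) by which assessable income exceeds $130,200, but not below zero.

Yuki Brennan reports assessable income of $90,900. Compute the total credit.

$5,511

Child Care Credit: 11% of the $8,900 excess over $82,000 is $979; credit = $1,725 − $979 = $746.
Child Tax Credit: $90,900 is at or below the $317,300 threshold, so the full $1,050 applies.
Commuter Credit: $90,900 is below the $327,100 cutoff, so the full $3,275 applies.
Dependent Care Credit: $90,900 is at or below the $130,200 threshold, so the full $440 applies.
Total: $746 + $1,050 + $3,275 + $440 = $5,511.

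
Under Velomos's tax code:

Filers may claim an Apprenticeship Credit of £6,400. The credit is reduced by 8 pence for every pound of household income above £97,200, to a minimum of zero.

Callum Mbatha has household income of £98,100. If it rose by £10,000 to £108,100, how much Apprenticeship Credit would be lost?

At £98,100 — 8% of the £900 excess over £97,200 is £72; credit = £6,400 − £72 = £6,328.
At £108,100 — 8% of the £10,900 excess over £97,200 is £872; credit = £6,400 − £872 = £5,528.
Lost: £6,328 − £5,528 = £800.

£800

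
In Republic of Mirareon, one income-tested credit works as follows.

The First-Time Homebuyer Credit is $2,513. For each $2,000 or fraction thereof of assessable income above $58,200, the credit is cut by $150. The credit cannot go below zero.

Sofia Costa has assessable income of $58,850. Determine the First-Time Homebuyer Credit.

First-Time Homebuyer Credit: income exceeds $58,200 by $650, which is 1 full-or-partial $2,000 increment; reduction = 1 × $150 = $150, leaving $2,363.

$2,363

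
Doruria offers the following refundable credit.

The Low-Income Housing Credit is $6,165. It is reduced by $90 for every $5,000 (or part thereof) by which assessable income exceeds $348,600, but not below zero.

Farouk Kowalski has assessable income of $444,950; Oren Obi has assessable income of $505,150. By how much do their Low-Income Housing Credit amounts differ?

Farouk ($444,950): Low-Income Housing Credit: income exceeds $348,600 by $96,350, which is 20 full-or-partial $5,000 increments; reduction = 20 × $90 = $1,800, leaving $4,365.
Oren ($505,150): Low-Income Housing Credit: income exceeds $348,600 by $156,550, which is 32 full-or-partial $5,000 increments; reduction = 32 × $90 = $2,880, leaving $3,285.
Difference: |$4,365 − $3,285| = $1,080.

$1,080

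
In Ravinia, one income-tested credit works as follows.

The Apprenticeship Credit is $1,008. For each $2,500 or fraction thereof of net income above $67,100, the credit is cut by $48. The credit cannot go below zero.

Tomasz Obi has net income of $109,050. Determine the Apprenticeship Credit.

Apprenticeship Credit: income exceeds $67,100 by $41,950, which is 17 full-or-partial $2,500 increments; reduction = 17 × $48 = $816, leaving $192.

$192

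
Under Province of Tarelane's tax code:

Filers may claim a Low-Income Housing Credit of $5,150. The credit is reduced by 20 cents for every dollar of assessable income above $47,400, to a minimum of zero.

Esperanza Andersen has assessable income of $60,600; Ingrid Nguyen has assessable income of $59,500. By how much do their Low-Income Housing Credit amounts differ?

Esperanza ($60,600): Low-Income Housing Credit: 20% of the $13,200 excess over $47,400 is $2,640; credit = $5,150 − $2,640 = $2,510.
Ingrid ($59,500): Low-Income Housing Credit: 20% of the $12,100 excess over $47,400 is $2,420; credit = $5,150 − $2,420 = $2,730.
Difference: |$2,510 − $2,730| = $220.

$220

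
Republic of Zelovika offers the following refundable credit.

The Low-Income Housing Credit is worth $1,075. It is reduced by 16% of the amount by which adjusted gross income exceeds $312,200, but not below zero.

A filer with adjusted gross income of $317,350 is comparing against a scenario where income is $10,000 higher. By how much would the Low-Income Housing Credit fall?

At $317,350 — 16% of the $5,150 excess over $312,200 is $824; credit = $1,075 − $824 = $251.
At $327,350 — 16% of the $15,150 excess over $312,200 is $2,424 ≥ base, so the credit is $0.
Lost: $251 − $0 = $251.

$251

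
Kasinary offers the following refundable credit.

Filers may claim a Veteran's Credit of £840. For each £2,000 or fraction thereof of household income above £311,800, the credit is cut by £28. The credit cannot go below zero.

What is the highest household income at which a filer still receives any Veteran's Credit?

After 29 increments the reduction is 29 × £28 = £812, leaving £28; one more increment wipes it out. Increment 29 ends at excess 29 × £2,000 = £58,000, so the highest qualifying income is £311,800 + £58,000 = £369,800.

£369,800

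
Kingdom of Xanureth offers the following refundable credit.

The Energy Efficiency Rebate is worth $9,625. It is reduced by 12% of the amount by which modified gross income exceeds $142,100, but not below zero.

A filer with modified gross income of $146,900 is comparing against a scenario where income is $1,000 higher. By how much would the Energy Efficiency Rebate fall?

At $146,900 — 12% of the $4,800 excess over $142,100 is $576; credit = $9,625 − $576 = $9,049.
At $147,900 — 12% of the $5,800 excess over $142,100 is $696; credit = $9,625 − $696 = $8,929.
Lost: $9,049 − $8,929 = $120.

$120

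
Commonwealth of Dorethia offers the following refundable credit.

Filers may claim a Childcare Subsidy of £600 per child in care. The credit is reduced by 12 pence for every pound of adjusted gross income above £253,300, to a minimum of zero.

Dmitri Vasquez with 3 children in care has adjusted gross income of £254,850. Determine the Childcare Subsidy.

£1,614

Childcare Subsidy: base = 3 × £600 = £1,800. 12% of the £1,550 excess over £253,300 is £186; credit = £1,800 − £186 = £1,614.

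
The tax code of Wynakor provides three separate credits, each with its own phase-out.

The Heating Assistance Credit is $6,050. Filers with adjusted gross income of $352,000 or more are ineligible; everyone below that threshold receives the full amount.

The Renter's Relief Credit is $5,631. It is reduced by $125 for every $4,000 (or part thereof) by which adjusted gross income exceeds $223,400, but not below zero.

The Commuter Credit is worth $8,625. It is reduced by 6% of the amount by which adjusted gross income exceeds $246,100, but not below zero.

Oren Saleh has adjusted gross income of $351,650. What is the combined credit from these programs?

$9,848

Heating Assistance Credit: $351,650 is below the $352,000 cutoff, so the full $6,050 applies.
Renter's Relief Credit: income exceeds $223,400 by $128,250, which is 33 full-or-partial $4,000 increments; reduction = 33 × $125 = $4,125, leaving $1,506.
Commuter Credit: 6% of the $105,550 excess over $246,100 is $6,333; credit = $8,625 − $6,333 = $2,292.
Total: $6,050 + $1,506 + $2,292 = $9,848.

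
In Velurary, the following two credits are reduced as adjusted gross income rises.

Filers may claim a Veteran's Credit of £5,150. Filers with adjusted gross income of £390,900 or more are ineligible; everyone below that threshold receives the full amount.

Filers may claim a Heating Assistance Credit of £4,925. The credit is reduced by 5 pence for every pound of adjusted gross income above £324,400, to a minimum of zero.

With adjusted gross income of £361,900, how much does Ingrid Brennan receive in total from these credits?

Veteran's Credit: £361,900 is below the £390,900 cutoff, so the full £5,150 applies.
Heating Assistance Credit: 5% of the £37,500 excess over £324,400 is £1,875; credit = £4,925 − £1,875 = £3,050.
Total: £5,150 + £3,050 = £8,200.

£8,200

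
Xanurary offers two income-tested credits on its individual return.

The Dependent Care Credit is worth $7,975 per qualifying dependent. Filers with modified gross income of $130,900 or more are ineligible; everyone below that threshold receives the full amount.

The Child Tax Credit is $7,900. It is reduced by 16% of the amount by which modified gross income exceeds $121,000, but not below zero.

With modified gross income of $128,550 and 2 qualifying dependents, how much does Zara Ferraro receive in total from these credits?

Dependent Care Credit: base = 2 × $7,975 = $15,950. $128,550 is below the $130,900 cutoff, so the full $15,950 applies.
Child Tax Credit: 16% of the $7,550 excess over $121,000 is $1,208; credit = $7,900 − $1,208 = $6,692.
Total: $15,950 + $6,692 = $22,642.

$22,642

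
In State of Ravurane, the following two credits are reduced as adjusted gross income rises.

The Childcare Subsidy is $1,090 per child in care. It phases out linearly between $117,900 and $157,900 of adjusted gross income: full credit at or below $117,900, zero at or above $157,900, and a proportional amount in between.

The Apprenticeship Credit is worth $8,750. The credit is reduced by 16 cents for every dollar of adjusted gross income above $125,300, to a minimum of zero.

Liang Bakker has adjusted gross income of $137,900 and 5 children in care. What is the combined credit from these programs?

Childcare Subsidy: base = 5 × $1,090 = $5,450. $137,900 is $20,000 into a $40,000 phase-out range, leaving 20,000/40,000 of the credit: $5,450 × 20,000/40,000 = $2,725.
Apprenticeship Credit: 16% of the $12,600 excess over $125,300 is $2,016; credit = $8,750 − $2,016 = $6,734.
Total: $2,725 + $6,734 = $9,459.

$9,459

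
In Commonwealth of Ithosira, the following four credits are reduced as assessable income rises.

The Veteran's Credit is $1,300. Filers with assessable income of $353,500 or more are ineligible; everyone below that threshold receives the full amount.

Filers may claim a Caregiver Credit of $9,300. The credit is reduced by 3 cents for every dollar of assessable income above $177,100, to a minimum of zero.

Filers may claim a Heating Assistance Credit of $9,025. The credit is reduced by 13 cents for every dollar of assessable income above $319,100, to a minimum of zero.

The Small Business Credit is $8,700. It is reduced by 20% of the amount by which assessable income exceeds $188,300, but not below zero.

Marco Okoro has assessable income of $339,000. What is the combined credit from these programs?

$12,181

Veteran's Credit: $339,000 is below the $353,500 cutoff, so the full $1,300 applies.
Caregiver Credit: 3% of the $161,900 excess over $177,100 is $4,857; credit = $9,300 − $4,857 = $4,443.
Heating Assistance Credit: 13% of the $19,900 excess over $319,100 is $2,587; credit = $9,025 − $2,587 = $6,438.
Small Business Credit: 20% of the $150,700 excess over $188,300 is $30,140 ≥ base, so the credit is $0.
Total: $1,300 + $4,443 + $6,438 + $0 = $12,181.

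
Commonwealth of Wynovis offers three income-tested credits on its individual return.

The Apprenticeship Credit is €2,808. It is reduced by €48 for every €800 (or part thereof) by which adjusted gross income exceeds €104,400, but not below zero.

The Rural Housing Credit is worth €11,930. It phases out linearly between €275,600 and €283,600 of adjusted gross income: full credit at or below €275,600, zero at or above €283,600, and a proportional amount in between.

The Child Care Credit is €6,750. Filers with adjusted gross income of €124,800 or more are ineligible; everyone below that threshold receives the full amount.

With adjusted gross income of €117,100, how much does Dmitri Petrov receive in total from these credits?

€20,720

Apprenticeship Credit: income exceeds €104,400 by €12,700, which is 16 full-or-partial €800 increments; reduction = 16 × €48 = €768, leaving €2,040.
Rural Housing Credit: €117,100 is at or below the €275,600 threshold, so the full €11,930 applies.
Child Care Credit: €117,100 is below the €124,800 cutoff, so the full €6,750 applies.
Total: €2,040 + €11,930 + €6,750 = €20,720.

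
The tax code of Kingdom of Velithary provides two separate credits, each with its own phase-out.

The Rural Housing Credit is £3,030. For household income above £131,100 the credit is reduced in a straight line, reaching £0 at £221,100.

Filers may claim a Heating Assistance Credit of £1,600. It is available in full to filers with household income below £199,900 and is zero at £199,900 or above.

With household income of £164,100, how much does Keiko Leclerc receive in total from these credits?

Rural Housing Credit: £164,100 is £33,000 into a £90,000 phase-out range, leaving 57,000/90,000 of the credit: £3,030 × 57,000/90,000 = £1,919.
Heating Assistance Credit: £164,100 is below the £199,900 cutoff, so the full £1,600 applies.
Total: £1,919 + £1,600 = £3,519.

£3,519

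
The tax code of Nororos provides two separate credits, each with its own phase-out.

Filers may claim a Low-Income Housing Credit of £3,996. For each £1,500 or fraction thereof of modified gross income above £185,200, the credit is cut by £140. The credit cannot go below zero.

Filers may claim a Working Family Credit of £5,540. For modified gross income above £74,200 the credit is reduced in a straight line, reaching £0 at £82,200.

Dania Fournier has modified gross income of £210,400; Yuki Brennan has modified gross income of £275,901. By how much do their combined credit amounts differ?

£1,616

Dania (£210,400): Low-Income Housing Credit: income exceeds £185,200 by £25,200, which is 17 full-or-partial £1,500 increments; reduction = 17 × £140 = £2,380, leaving £1,616. Working Family Credit: £210,400 is at or above £82,200, so the credit is £0. total £1,616 + £0 = £1,616
Yuki (£275,901): Low-Income Housing Credit: income exceeds £185,200 by £90,701 → 61 increments × £140 = £8,540 ≥ base, so the credit is £0. Working Family Credit: £275,901 is at or above £82,200, so the credit is £0. total £0 + £0 = £0
Difference: |£1,616 − £0| = £1,616.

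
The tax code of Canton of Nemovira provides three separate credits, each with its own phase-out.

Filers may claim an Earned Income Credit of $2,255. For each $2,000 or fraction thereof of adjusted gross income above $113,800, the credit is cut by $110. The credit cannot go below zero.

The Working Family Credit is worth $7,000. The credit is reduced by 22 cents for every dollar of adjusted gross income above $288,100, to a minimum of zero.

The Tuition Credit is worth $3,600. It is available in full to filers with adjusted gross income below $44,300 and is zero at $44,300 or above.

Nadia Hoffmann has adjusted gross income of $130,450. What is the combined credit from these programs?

Earned Income Credit: income exceeds $113,800 by $16,650, which is 9 full-or-partial $2,000 increments; reduction = 9 × $110 = $990, leaving $1,265.
Working Family Credit: $130,450 is at or below the $288,100 threshold, so the full $7,000 applies.
Tuition Credit: $130,450 meets or exceeds the $44,300 cutoff, so the credit is $0.
Total: $1,265 + $7,000 + $0 = $8,265.

$8,265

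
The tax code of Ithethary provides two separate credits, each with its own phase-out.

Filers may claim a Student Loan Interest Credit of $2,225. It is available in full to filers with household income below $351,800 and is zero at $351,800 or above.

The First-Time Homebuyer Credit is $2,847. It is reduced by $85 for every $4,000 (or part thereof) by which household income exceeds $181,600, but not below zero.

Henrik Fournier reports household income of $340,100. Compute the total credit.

$2,225

Student Loan Interest Credit: $340,100 is below the $351,800 cutoff, so the full $2,225 applies.
First-Time Homebuyer Credit: income exceeds $181,600 by $158,500 → 40 increments × $85 = $3,400 ≥ base, so the credit is $0.
Total: $2,225 + $0 = $2,225.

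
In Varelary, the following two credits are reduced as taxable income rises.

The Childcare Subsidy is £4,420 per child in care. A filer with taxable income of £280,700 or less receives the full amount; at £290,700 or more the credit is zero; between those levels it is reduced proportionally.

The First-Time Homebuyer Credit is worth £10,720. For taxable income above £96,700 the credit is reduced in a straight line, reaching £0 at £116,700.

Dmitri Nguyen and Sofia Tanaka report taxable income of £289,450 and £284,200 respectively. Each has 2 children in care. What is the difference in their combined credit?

Dmitri (£289,450): Childcare Subsidy: base = 2 × £4,420 = £8,840. £289,450 is £8,750 into a £10,000 phase-out range, leaving 1,250/10,000 of the credit: £8,840 × 1,250/10,000 = £1,105. First-Time Homebuyer Credit: £289,450 is at or above £116,700, so the credit is £0. total £1,105 + £0 = £1,105
Sofia (£284,200): Childcare Subsidy: base = 2 × £4,420 = £8,840. £284,200 is £3,500 into a £10,000 phase-out range, leaving 6,500/10,000 of the credit: £8,840 × 6,500/10,000 = £5,746. First-Time Homebuyer Credit: £284,200 is at or above £116,700, so the credit is £0. total £5,746 + £0 = £5,746
Difference: |£1,105 − £5,746| = £4,641.

£4,641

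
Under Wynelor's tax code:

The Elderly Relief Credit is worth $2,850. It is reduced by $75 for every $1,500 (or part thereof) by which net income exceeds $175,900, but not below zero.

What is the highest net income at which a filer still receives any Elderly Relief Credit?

$231,400

After 37 increments the reduction is 37 × $75 = $2,775, leaving $75; one more increment wipes it out. Increment 37 ends at excess 37 × $1,500 = $55,500, so the highest qualifying income is $175,900 + $55,500 = $231,400.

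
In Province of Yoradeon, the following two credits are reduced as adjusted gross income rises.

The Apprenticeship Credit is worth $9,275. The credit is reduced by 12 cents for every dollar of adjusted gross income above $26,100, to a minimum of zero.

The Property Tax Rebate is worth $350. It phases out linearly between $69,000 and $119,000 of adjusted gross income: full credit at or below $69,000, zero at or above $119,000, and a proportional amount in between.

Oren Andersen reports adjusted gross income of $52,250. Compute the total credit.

Apprenticeship Credit: 12% of the $26,150 excess over $26,100 is $3,138; credit = $9,275 − $3,138 = $6,137.
Property Tax Rebate: $52,250 is at or below the $69,000 threshold, so the full $350 applies.
Total: $6,137 + $350 = $6,487.

$6,487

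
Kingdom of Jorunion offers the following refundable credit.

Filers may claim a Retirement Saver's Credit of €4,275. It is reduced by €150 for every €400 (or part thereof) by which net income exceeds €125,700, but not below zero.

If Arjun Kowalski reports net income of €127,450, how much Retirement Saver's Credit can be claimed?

Retirement Saver's Credit: income exceeds €125,700 by €1,750, which is 5 full-or-partial €400 increments; reduction = 5 × €150 = €750, leaving €3,525.

€3,525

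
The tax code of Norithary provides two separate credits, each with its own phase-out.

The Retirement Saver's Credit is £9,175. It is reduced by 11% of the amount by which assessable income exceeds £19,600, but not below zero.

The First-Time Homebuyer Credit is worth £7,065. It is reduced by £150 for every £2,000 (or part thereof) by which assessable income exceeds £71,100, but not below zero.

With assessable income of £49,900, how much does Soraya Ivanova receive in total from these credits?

£12,907

Retirement Saver's Credit: 11% of the £30,300 excess over £19,600 is £3,333; credit = £9,175 − £3,333 = £5,842.
First-Time Homebuyer Credit: £49,900 is at or below the £71,100 threshold, so the full £7,065 applies.
Total: £5,842 + £7,065 = £12,907.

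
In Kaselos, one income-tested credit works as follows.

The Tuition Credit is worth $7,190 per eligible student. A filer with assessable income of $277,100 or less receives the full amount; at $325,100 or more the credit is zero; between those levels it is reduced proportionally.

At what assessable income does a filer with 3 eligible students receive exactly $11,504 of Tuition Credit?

$299,500

Full credit = 3 × $7,190 = $21,570.
$11,504 is 11,504/21,570 of the full $21,570, so 10,066/21,570 of the $48,000 range has been used: income = $277,100 + $48,000 × 10,066/21,570 = $299,500.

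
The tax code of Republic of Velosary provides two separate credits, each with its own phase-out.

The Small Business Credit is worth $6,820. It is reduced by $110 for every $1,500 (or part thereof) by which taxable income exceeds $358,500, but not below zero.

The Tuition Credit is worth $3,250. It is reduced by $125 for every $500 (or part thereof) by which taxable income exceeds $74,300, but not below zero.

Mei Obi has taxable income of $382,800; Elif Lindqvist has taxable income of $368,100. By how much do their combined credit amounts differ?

$1,100

Mei ($382,800): Small Business Credit: income exceeds $358,500 by $24,300, which is 17 full-or-partial $1,500 increments; reduction = 17 × $110 = $1,870, leaving $4,950. Tuition Credit: income exceeds $74,300 by $308,500 → 617 increments × $125 = $77,125 ≥ base, so the credit is $0. total $4,950 + $0 = $4,950
Elif ($368,100): Small Business Credit: income exceeds $358,500 by $9,600, which is 7 full-or-partial $1,500 increments; reduction = 7 × $110 = $770, leaving $6,050. Tuition Credit: income exceeds $74,300 by $293,800 → 588 increments × $125 = $73,500 ≥ base, so the credit is $0. total $6,050 + $0 = $6,050
Difference: |$4,950 − $6,050| = $1,100.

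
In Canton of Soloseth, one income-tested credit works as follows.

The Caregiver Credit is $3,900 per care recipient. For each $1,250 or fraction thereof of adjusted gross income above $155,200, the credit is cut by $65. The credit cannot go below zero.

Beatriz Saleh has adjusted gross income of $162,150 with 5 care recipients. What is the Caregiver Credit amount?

Caregiver Credit: base = 5 × $3,900 = $19,500. income exceeds $155,200 by $6,950, which is 6 full-or-partial $1,250 increments; reduction = 6 × $65 = $390, leaving $19,110.

$19,110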